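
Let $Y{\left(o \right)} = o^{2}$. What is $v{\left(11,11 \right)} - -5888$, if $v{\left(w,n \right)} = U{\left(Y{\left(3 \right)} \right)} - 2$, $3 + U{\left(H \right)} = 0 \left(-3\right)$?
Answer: $5883$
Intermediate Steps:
$U{\left(H \right)} = -3$ ($U{\left(H \right)} = -3 + 0 \left(-3\right) = -3 + 0 = -3$)
$v{\left(w,n \right)} = -5$ ($v{\left(w,n \right)} = -3 - 2 = -5$)
$v{\left(11,11 \right)} - -5888 = -5 - -5888 = -5 + 5888 = 5883$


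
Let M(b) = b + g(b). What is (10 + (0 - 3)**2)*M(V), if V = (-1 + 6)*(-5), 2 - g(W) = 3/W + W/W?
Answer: -11343/25 ≈ -453.72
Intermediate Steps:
g(W) = 1 - 3/W (g(W) = 2 - (3/W + W/W) = 2 - (3/W + 1) = 2 - (1 + 3/W) = 2 + (-1 - 3/W) = 1 - 3/W)
V = -25 (V = 5*(-5) = -25)
M(b) = b + (-3 + b)/b
(10 + (0 - 3)**2)*M(V) = (10 + (0 - 3)**2)*(1 - 25 - 3/(-25)) = (10 + (-3)**2)*(1 - 25 - 3*(-1/25)) = (10 + 9)*(1 - 25 + 3/25) = 19*(-597/25) = -11343/25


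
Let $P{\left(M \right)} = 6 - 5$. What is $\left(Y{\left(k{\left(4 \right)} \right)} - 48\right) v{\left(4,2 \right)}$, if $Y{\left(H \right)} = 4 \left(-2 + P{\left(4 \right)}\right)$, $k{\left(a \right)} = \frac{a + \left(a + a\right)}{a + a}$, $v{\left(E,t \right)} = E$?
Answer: $-208$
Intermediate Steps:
$P{\left(M \right)} = 1$ ($P{\left(M \right)} = 6 - 5 = 1$)
$k{\left(a \right)} = \frac{3}{2}$ ($k{\left(a \right)} = \frac{a + 2 a}{2 a} = 3 a \frac{1}{2 a} = \frac{3}{2}$)
$Y{\left(H \right)} = -4$ ($Y{\left(H \right)} = 4 \left(-2 + 1\right) = 4 \left(-1\right) = -4$)
$\left(Y{\left(k{\left(4 \right)} \right)} - 48\right) v{\left(4,2 \right)} = \left(-4 - 48\right) 4 = \left(-52\right) 4 = -208$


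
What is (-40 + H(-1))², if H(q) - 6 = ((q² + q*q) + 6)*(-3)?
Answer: 3364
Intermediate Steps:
H(q) = -12 - 6*q² (H(q) = 6 + ((q² + q*q) + 6)*(-3) = 6 + ((q² + q²) + 6)*(-3) = 6 + (2*q² + 6)*(-3) = 6 + (6 + 2*q²)*(-3) = 6 + (-18 - 6*q²) = -12 - 6*q²)
(-40 + H(-1))² = (-40 + (-12 - 6*(-1)²))² = (-40 + (-12 - 6*1))² = (-40 + (-12 - 6))² = (-40 - 18)² = (-58)² = 3364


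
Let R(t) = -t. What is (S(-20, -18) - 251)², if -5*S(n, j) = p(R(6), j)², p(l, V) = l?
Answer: 1666681/25 ≈ 66667.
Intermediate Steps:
S(n, j) = -36/5 (S(n, j) = -(-1*6)²/5 = -⅕*(-6)² = -⅕*36 = -36/5)
(S(-20, -18) - 251)² = (-36/5 - 251)² = (-1291/5)² = 1666681/25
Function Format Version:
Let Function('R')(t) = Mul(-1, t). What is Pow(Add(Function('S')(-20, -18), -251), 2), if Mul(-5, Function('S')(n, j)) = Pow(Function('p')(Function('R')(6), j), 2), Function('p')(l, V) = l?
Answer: Rational(1666681, 25) ≈ 66667.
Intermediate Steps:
Function('S')(n, j) = Rational(-36, 5) (Function('S')(n, j) = Mul(Rational(-1, 5), Pow(Mul(-1, 6), 2)) = Mul(Rational(-1, 5), Pow(-6, 2)) = Mul(Rational(-1, 5), 36) = Rational(-36, 5))
Pow(Add(Function('S')(-20, -18), -251), 2) = Pow(Add(Rational(-36, 5), -251), 2) = Pow(Rational(-1291, 5), 2) = Rational(1666681, 25)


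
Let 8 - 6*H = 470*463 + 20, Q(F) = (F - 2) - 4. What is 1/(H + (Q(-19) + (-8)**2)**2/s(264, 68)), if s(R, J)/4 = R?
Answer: -1056/38299951 ≈ -2.7572e-5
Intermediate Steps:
Q(F) = -6 + F (Q(F) = (-2 + F) - 4 = -6 + F)
s(R, J) = 4*R
H = -108811/3 (H = 4/3 - (470*463 + 20)/6 = 4/3 - (217610 + 20)/6 = 4/3 - 1/6*217630 = 4/3 - 108815/3 = -108811/3 ≈ -36270.)
1/(H + (Q(-19) + (-8)**2)**2/s(264, 68)) = 1/(-108811/3 + ((-6 - 19) + (-8)**2)**2/((4*264))) = 1/(-108811/3 + (-25 + 64)**2/1056) = 1/(-108811/3 + 39**2*(1/1056)) = 1/(-108811/3 + 1521*(1/1056)) = 1/(-108811/3 + 507/352) = 1/(-38299951/1056) = -1056/38299951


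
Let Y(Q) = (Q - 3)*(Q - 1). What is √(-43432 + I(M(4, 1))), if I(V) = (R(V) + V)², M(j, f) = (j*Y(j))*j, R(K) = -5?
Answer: I*√41583 ≈ 203.92*I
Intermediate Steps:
Y(Q) = (-1 + Q)*(-3 + Q) (Y(Q) = (-3 + Q)*(-1 + Q) = (-1 + Q)*(-3 + Q))
M(j, f) = j²*(3 + j² - 4*j) (M(j, f) = (j*(3 + j² - 4*j))*j = j²*(3 + j² - 4*j))
I(V) = (-5 + V)²
√(-43432 + I(M(4, 1))) = √(-43432 + (-5 + 4²*(3 + 4² - 4*4))²) = √(-43432 + (-5 + 16*(3 + 16 - 16))²) = √(-43432 + (-5 + 16*3)²) = √(-43432 + (-5 + 48)²) = √(-43432 + 43²) = √(-43432 + 1849) = √(-41583) = I*√41583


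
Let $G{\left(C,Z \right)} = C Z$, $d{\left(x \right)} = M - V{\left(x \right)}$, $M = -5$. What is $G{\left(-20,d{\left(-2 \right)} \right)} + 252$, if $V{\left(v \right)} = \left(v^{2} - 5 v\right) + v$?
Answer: $592$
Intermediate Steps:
$V{\left(v \right)} = v^{2} - 4 v$
$d{\left(x \right)} = -5 - x \left(-4 + x\right)$
$G{\left(-20,d{\left(-2 \right)} \right)} + 252 = - 20 \left(-5 - - 2 \left(-4 - 2\right)\right) + 252 = - 20 \left(-5 - \left(-2\right) \left(-6\right)\right) + 252 = - 20 \left(-5 - 12\right) + 252 = \left(-20\right) \left(-17\right) + 252 = 340 + 252 = 592$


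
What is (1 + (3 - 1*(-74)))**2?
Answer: 6084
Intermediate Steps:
(1 + (3 - 1*(-74)))**2 = (1 + (3 + 74))**2 = (1 + 77)**2 = 78**2 = 6084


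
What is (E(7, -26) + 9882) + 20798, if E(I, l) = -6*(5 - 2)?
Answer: 30662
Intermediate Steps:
E(I, l) = -18 (E(I, l) = -6*3 = -18)
(E(7, -26) + 9882) + 20798 = (-18 + 9882) + 20798 = 9864 + 20798 = 30662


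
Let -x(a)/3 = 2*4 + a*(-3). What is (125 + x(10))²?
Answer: 36481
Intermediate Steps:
x(a) = -24 + 9*a (x(a) = -3*(2*4 + a*(-3)) = -3*(8 - 3*a) = -24 + 9*a)
(125 + x(10))² = (125 + (-24 + 9*10))² = (125 + (-24 + 90))² = (125 + 66)² = 191² = 36481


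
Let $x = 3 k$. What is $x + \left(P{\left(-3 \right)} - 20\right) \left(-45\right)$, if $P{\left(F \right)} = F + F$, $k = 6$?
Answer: $1188$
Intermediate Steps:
$P{\left(F \right)} = 2 F$
$x = 18$ ($x = 3 \cdot 6 = 18$)
$x + \left(P{\left(-3 \right)} - 20\right) \left(-45\right) = 18 + \left(2 \left(-3\right) - 20\right) \left(-45\right) = 18 + \left(-6 - 20\right) \left(-45\right) = 18 - -1170 = 18 + 1170 = 1188$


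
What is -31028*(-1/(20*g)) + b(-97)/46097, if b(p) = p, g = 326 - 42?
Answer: 357436689/65457740 ≈ 5.4606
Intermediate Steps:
g = 284
-31028*(-1/(20*g)) + b(-97)/46097 = -31028/(284*(-20)) - 97/46097 = -31028/(-5680) - 97*1/46097 = -31028*(-1/5680) - 97/46097 = 7757/1420 - 97/46097 = 357436689/65457740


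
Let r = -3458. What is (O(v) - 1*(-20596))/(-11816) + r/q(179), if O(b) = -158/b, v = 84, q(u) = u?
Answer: -1870935163/88832688 ≈ -21.061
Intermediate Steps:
(O(v) - 1*(-20596))/(-11816) + r/q(179) = (-158/84 - 1*(-20596))/(-11816) - 3458/179 = (-158*1/84 + 20596)*(-1/11816) - 3458*1/179 = (-79/42 + 20596)*(-1/11816) - 3458/179 = (864953/42)*(-1/11816) - 3458/179 = -864953/496272 - 3458/179 = -1870935163/88832688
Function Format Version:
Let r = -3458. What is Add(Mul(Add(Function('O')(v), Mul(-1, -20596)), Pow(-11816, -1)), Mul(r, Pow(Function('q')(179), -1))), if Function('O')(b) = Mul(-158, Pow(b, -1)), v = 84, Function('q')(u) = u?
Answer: Rational(-1870935163, 88832688) ≈ -21.061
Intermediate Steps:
Add(Mul(Add(Function('O')(v), Mul(-1, -20596)), Pow(-11816, -1)), Mul(r, Pow(Function('q')(179), -1))) = Add(Mul(Add(Mul(-158, Pow(84, -1)), Mul(-1, -20596)), Pow(-11816, -1)), Mul(-3458, Pow(179, -1))) = Add(Mul(Add(Mul(-158, Rational(1, 84)), 20596), Rational(-1, 11816)), Mul(-3458, Rational(1, 179))) = Add(Mul(Add(Rational(-79, 42), 20596), Rational(-1, 11816)), Rational(-3458, 179)) = Add(Mul(Rational(864953, 42), Rational(-1, 11816)), Rational(-3458, 179)) = Add(Rational(-864953, 496272), Rational(-3458, 179)) = Rational(-1870935163, 88832688)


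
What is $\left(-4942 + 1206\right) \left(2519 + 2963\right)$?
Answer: $-20480752$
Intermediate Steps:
$\left(-4942 + 1206\right) \left(2519 + 2963\right) = \left(-3736\right) 5482 = -20480752$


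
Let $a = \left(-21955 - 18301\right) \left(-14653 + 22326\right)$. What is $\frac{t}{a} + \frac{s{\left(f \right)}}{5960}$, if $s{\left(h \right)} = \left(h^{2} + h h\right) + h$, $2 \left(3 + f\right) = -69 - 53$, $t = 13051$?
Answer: $\frac{313816713613}{230118794560} \approx 1.3637$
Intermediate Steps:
$f = -64$ ($f = -3 + \frac{-69 - 53}{2} = -3 + \frac{1}{2} \left(-122\right) = -3 - 61 = -64$)
$s{\left(h \right)} = h + 2 h^{2}$ ($s{\left(h \right)} = \left(h^{2} + h^{2}\right) + h = 2 h^{2} + h = h + 2 h^{2}$)
$a = -308884288$ ($a = \left(-40256\right) 7673 = -308884288$)
$\frac{t}{a} + \frac{s{\left(f \right)}}{5960} = \frac{13051}{-308884288} + \frac{\left(-64\right) \left(1 + 2 \left(-64\right)\right)}{5960} = 13051 \left(- \frac{1}{308884288}\right) + - 64 \left(1 - 128\right) \frac{1}{5960} = - \frac{13051}{308884288} + \left(-64\right) \left(-127\right) \frac{1}{5960} = - \frac{13051}{308884288} + 8128 \cdot \frac{1}{5960} = - \frac{13051}{308884288} + \frac{1016}{745} = \frac{313816713613}{230118794560}$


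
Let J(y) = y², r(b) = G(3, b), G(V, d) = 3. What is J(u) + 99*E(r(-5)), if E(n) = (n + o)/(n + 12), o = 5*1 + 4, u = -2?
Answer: 416/5 ≈ 83.200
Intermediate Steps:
o = 9 (o = 5 + 4 = 9)
r(b) = 3
E(n) = (9 + n)/(12 + n) (E(n) = (n + 9)/(n + 12) = (9 + n)/(12 + n))
J(u) + 99*E(r(-5)) = (-2)² + 99*((9 + 3)/(12 + 3)) = 4 + 99*(12/15) = 4 + 99*((1/15)*12) = 4 + 99*(⅘) = 4 + 396/5 = 416/5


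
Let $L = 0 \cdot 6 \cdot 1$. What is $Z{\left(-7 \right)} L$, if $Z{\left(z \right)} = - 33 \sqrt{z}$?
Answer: $0$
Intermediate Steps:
$L = 0$ ($L = 0 \cdot 1 = 0$)
$Z{\left(-7 \right)} L = - 33 \sqrt{-7} \cdot 0 = - 33 i \sqrt{7} \cdot 0 = 0$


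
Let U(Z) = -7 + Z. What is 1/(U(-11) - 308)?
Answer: -1/326 ≈ -0.0030675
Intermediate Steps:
1/(U(-11) - 308) = 1/((-7 - 11) - 308) = 1/(-18 - 308) = 1/(-326) = -1/326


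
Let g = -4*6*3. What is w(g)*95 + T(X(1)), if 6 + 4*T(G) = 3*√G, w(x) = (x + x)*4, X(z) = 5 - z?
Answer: -54720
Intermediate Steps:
g = -72 (g = -24*3 = -72)
w(x) = 8*x (w(x) = (2*x)*4 = 8*x)
T(G) = -3/2 + 3*√G/4 (T(G) = -3/2 + (3*√G)/4 = -3/2 + 3*√G/4)
w(g)*95 + T(X(1)) = (8*(-72))*95 + (-3/2 + 3*√(5 - 1*1)/4) = -576*95 + (-3/2 + 3*√(5 - 1)/4) = -54720 + (-3/2 + 3*√4/4) = -54720 + (-3/2 + (¾)*2) = -54720 + (-3/2 + 3/2) = -54720 + 0 = -54720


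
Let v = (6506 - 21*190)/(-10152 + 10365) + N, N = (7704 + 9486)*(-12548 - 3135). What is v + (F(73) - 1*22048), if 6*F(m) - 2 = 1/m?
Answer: -8384419036391/31098 ≈ -2.6961e+8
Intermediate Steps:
N = -269590770 (N = 17190*(-15683) = -269590770)
F(m) = ⅓ + 1/(6*m)
v = -57422831494/213 (v = (6506 - 21*190)/(-10152 + 10365) - 269590770 = (6506 - 3990)/213 - 269590770 = 2516*(1/213) - 269590770 = 2516/213 - 269590770 = -57422831494/213 ≈ -2.6959e+8)
v + (F(73) - 1*22048) = -57422831494/213 + ((⅙)*(1 + 2*73)/73 - 1*22048) = -57422831494/213 + ((⅙)*(1/73)*(1 + 146) - 22048) = -57422831494/213 + ((⅙)*(1/73)*147 - 22048) = -57422831494/213 + (49/146 - 22048) = -57422831494/213 - 3218959/146 = -8384419036391/31098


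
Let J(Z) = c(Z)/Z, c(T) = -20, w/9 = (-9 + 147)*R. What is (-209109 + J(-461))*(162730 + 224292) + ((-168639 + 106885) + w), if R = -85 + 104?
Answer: -37308639995954/461 ≈ -8.0930e+10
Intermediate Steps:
R = 19
w = 23598 (w = 9*((-9 + 147)*19) = 9*(138*19) = 9*2622 = 23598)
J(Z) = -20/Z
(-209109 + J(-461))*(162730 + 224292) + ((-168639 + 106885) + w) = (-209109 - 20/(-461))*(162730 + 224292) + ((-168639 + 106885) + 23598) = (-209109 - 20*(-1/461))*387022 + (-61754 + 23598) = (-209109 + 20/461)*387022 - 38156 = -96399229/461*387022 - 38156 = -37308622406038/461 - 38156 = -37308639995954/461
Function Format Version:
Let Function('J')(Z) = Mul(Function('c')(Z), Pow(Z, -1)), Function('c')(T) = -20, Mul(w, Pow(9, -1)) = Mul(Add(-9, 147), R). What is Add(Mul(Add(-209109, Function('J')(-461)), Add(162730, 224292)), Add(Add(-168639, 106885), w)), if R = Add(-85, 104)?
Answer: Rational(-37308639995954, 461) ≈ -8.0930e+10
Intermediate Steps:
R = 19
w = 23598 (w = Mul(9, Mul(Add(-9, 147), 19)) = Mul(9, Mul(138, 19)) = Mul(9, 2622) = 23598)
Function('J')(Z) = Mul(-20, Pow(Z, -1))
Add(Mul(Add(-209109, Function('J')(-461)), Add(162730, 224292)), Add(Add(-168639, 106885), w)) = Add(Mul(Add(-209109, Mul(-20, Pow(-461, -1))), Add(162730, 224292)), Add(Add(-168639, 106885), 23598)) = Add(Mul(Add(-209109, Mul(-20, Rational(-1, 461))), 387022), Add(-61754, 23598)) = Add(Mul(Add(-209109, Rational(20, 461)), 387022), -38156) = Add(Mul(Rational(-96399229, 461), 387022), -38156) = Add(Rational(-37308622406038, 461), -38156) = Rational(-37308639995954, 461)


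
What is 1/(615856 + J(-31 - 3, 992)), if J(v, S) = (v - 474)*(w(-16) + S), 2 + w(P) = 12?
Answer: 1/106840 ≈ 9.3598e-6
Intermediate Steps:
w(P) = 10 (w(P) = -2 + 12 = 10)
J(v, S) = (-474 + v)*(10 + S) (J(v, S) = (v - 474)*(10 + S) = (-474 + v)*(10 + S))
1/(615856 + J(-31 - 3, 992)) = 1/(615856 + (-4740 - 474*992 + 10*(-31 - 3) + 992*(-31 - 3))) = 1/(615856 + (-4740 - 470208 + 10*(-34) + 992*(-34))) = 1/(615856 + (-4740 - 470208 - 340 - 33728)) = 1/(615856 - 509016) = 1/106840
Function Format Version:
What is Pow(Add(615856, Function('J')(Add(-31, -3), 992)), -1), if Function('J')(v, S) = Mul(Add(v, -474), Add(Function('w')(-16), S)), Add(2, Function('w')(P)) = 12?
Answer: Rational(1, 106840) ≈ 9.3598e-6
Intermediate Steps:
Function('w')(P) = 10 (Function('w')(P) = Add(-2, 12) = 10)
Function('J')(v, S) = Mul(Add(-474, v), Add(10, S)) (Function('J')(v, S) = Mul(Add(v, -474), Add(10, S)) = Mul(Add(-474, v), Add(10, S)))
Pow(Add(615856, Function('J')(Add(-31, -3), 992)), -1) = Pow(Add(615856, Add(-4740, Mul(-474, 992), Mul(10, Add(-31, -3)), Mul(992, Add(-31, -3)))), -1) = Pow(Add(615856, Add(-4740, -470208, Mul(10, -34), Mul(992, -34))), -1) = Pow(Add(615856, Add(-4740, -470208, -340, -33728)), -1) = Pow(Add(615856, -509016), -1) = Pow(106840, -1) = Rational(1, 106840)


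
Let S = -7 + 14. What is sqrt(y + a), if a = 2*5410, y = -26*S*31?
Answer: sqrt(5178) ≈ 71.958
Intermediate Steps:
S = 7
y = -5642 (y = -26*7*31 = -182*31 = -5642)
a = 10820
sqrt(y + a) = sqrt(-5642 + 10820) = sqrt(5178)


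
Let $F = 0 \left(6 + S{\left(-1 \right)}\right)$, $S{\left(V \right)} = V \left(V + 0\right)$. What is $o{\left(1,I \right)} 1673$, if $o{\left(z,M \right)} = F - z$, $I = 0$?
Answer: $-1673$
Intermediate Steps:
$S{\left(V \right)} = V^{2}$ ($S{\left(V \right)} = V V = V^{2}$)
$F = 0$ ($F = 0 \left(6 + \left(-1\right)^{2}\right) = 0 \left(6 + 1\right) = 0 \cdot 7 = 0$)
$o{\left(z,M \right)} = - z$ ($o{\left(z,M \right)} = 0 - z = - z$)
$o{\left(1,I \right)} 1673 = \left(-1\right) 1 \cdot 1673 = \left(-1\right) 1673 = -1673$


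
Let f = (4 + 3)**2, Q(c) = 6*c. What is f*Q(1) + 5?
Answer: 299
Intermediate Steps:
f = 49 (f = 7**2 = 49)
f*Q(1) + 5 = 49*(6*1) + 5 = 49*6 + 5 = 294 + 5 = 299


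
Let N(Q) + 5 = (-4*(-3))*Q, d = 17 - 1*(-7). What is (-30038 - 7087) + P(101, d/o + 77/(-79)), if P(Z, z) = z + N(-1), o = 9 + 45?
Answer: -26408339/711 ≈ -37143.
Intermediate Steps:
o = 54
d = 24 (d = 17 + 7 = 24)
N(Q) = -5 + 12*Q (N(Q) = -5 + (-4*(-3))*Q = -5 + 12*Q)
P(Z, z) = -17 + z (P(Z, z) = z + (-5 + 12*(-1)) = z + (-5 - 12) = z - 17 = -17 + z)
(-30038 - 7087) + P(101, d/o + 77/(-79)) = (-30038 - 7087) + (-17 + (24/54 + 77/(-79))) = -37125 + (-17 + (24*(1/54) + 77*(-1/79))) = -37125 + (-17 + (4/9 - 77/79)) = -37125 + (-17 - 377/711) = -37125 - 12464/711 = -26408339/711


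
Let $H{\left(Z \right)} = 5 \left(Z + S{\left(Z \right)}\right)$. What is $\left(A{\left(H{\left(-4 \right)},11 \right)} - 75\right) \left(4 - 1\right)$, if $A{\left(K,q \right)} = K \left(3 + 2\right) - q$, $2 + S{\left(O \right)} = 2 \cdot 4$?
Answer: $-108$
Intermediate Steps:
$S{\left(O \right)} = 6$ ($S{\left(O \right)} = -2 + 2 \cdot 4 = -2 + 8 = 6$)
$H{\left(Z \right)} = 30 + 5 Z$ ($H{\left(Z \right)} = 5 \left(Z + 6\right) = 5 \left(6 + Z\right) = 30 + 5 Z$)
$A{\left(K,q \right)} = - q + 5 K$ ($A{\left(K,q \right)} = K 5 - q = 5 K - q = - q + 5 K$)
$\left(A{\left(H{\left(-4 \right)},11 \right)} - 75\right) \left(4 - 1\right) = \left(\left(\left(-1\right) 11 + 5 \left(30 + 5 \left(-4\right)\right)\right) - 75\right) \left(4 - 1\right) = \left(\left(-11 + 5 \left(30 - 20\right)\right) - 75\right) 3 = \left(\left(-11 + 5 \cdot 10\right) - 75\right) 3 = \left(\left(-11 + 50\right) - 75\right) 3 = \left(39 - 75\right) 3 = \left(-36\right) 3 = -108$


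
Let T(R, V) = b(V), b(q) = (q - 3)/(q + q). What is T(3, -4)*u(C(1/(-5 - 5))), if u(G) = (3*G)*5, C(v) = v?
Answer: -21/16 ≈ -1.3125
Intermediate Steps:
b(q) = (-3 + q)/(2*q) (b(q) = (-3 + q)/((2*q)) = (-3 + q)*(1/(2*q)) = (-3 + q)/(2*q))
T(R, V) = (-3 + V)/(2*V)
u(G) = 15*G
T(3, -4)*u(C(1/(-5 - 5))) = ((1/2)*(-3 - 4)/(-4))*(15/(-5 - 5)) = ((1/2)*(-1/4)*(-7))*(15/(-10)) = 7*(15*(-1/10))/8 = (7/8)*(-3/2) = -21/16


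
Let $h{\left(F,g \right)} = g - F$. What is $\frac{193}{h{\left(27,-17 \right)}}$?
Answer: $- \frac{193}{44} \approx -4.3864$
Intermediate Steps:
$\frac{193}{h{\left(27,-17 \right)}} = \frac{193}{-17 - 27} = \frac{193}{-44} = 193 \left(- \frac{1}{44}\right) = - \frac{193}{44}$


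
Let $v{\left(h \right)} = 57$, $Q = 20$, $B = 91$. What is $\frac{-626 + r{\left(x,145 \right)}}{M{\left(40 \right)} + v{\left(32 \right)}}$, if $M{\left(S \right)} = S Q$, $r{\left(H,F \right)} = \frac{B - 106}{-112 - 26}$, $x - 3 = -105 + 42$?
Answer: $- \frac{28791}{39422} \approx -0.73033$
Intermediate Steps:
$x = -60$ ($x = 3 + \left(-105 + 42\right) = 3 - 63 = -60$)
$r{\left(H,F \right)} = \frac{5}{46}$ ($r{\left(H,F \right)} = \frac{91 - 106}{-112 - 26} = - \frac{15}{-138} = \left(-15\right) \left(- \frac{1}{138}\right) = \frac{5}{46}$)
$M{\left(S \right)} = 20 S$ ($M{\left(S \right)} = S 20 = 20 S$)
$\frac{-626 + r{\left(x,145 \right)}}{M{\left(40 \right)} + v{\left(32 \right)}} = \frac{-626 + \frac{5}{46}}{20 \cdot 40 + 57} = - \frac{28791}{46 \left(800 + 57\right)} = - \frac{28791}{46 \cdot 857} = \left(- \frac{28791}{46}\right) \frac{1}{857} = - \frac{28791}{39422}$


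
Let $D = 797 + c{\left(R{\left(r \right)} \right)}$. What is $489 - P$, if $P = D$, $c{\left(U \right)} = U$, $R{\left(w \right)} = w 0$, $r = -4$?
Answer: $-308$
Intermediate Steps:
$R{\left(w \right)} = 0$
$D = 797$ ($D = 797 + 0 = 797$)
$P = 797$
$489 - P = 489 - 797 = -308$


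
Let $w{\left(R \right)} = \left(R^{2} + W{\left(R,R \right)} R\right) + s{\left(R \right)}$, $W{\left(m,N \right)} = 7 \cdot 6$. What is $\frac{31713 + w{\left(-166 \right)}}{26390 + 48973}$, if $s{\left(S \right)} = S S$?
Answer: $\frac{79853}{75363} \approx 1.0596$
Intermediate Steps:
$s{\left(S \right)} = S^{2}$
$W{\left(m,N \right)} = 42$
$w{\left(R \right)} = 2 R^{2} + 42 R$ ($w{\left(R \right)} = \left(R^{2} + 42 R\right) + R^{2} = 2 R^{2} + 42 R$)
$\frac{31713 + w{\left(-166 \right)}}{26390 + 48973} = \frac{31713 + 2 \left(-166\right) \left(21 - 166\right)}{26390 + 48973} = \frac{31713 + 2 \left(-166\right) \left(-145\right)}{75363} = \left(31713 + 48140\right) \frac{1}{75363} = 79853 \cdot \frac{1}{75363} = \frac{79853}{75363}$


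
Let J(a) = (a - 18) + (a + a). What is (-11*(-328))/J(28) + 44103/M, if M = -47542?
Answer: 7664579/142626 ≈ 53.739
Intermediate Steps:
J(a) = -18 + 3*a (J(a) = (-18 + a) + 2*a = -18 + 3*a)
(-11*(-328))/J(28) + 44103/M = (-11*(-328))/(-18 + 3*28) + 44103/(-47542) = 3608/(-18 + 84) + 44103*(-1/47542) = 3608/66 - 44103/47542 = 3608*(1/66) - 44103/47542 = 164/3 - 44103/47542 = 7664579/142626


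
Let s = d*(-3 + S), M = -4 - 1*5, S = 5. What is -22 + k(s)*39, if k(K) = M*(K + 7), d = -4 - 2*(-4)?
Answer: -5287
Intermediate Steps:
d = 4 (d = -4 + 8 = 4)
M = -9 (M = -4 - 5 = -9)
s = 8 (s = 4*(-3 + 5) = 4*2 = 8)
k(K) = -63 - 9*K (k(K) = -9*(K + 7) = -9*(7 + K) = -63 - 9*K)
-22 + k(s)*39 = -22 + (-63 - 9*8)*39 = -22 + (-63 - 72)*39 = -22 - 135*39 = -22 - 5265 = -5287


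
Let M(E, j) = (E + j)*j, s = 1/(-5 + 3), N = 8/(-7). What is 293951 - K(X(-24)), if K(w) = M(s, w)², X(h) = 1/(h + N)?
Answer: 282049680785551/959512576 ≈ 2.9395e+5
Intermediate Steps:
N = -8/7 (N = 8*(-⅐) = -8/7 ≈ -1.1429)
X(h) = 1/(-8/7 + h) (X(h) = 1/(h - 8/7) = 1/(-8/7 + h))
s = -½ (s = 1/(-2) = -½ ≈ -0.50000)
M(E, j) = j*(E + j)
K(w) = w²*(-½ + w)² (K(w) = (w*(-½ + w))² = w²*(-½ + w)²)
293951 - K(X(-24)) = 293951 - (7/(-8 + 7*(-24)))²*(-1 + 2*(7/(-8 + 7*(-24))))²/4 = 293951 - (7/(-8 - 168))²*(-1 + 2*(7/(-8 - 168)))²/4 = 293951 - (7/(-176))²*(-1 + 2*(7/(-176)))²/4 = 293951 - (7*(-1/176))²*(-1 + 2*(7*(-1/176)))²/4 = 293951 - (-7/176)²*(-1 + 2*(-7/176))²/4 = 293951 - 49*(-1 - 7/88)²/(4*30976) = 293951 - 49*(-95/88)²/(4*30976) = 293951 - 49*9025/(4*30976*7744) = 293951 - 1*442225/959512576 = 293951 - 442225/959512576 = 282049680785551/959512576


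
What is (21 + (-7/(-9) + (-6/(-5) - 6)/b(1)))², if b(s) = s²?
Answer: 583696/2025 ≈ 288.25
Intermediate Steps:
(21 + (-7/(-9) + (-6/(-5) - 6)/b(1)))² = (21 + (-7/(-9) + (-6/(-5) - 6)/(1²)))² = (21 + (-7*(-⅑) + (-6*(-⅕) - 6)/1))² = (21 + (7/9 + (6/5 - 6)*1))² = (21 + (7/9 - 24/5*1))² = (21 + (7/9 - 24/5))² = (21 - 181/45)² = (764/45)² = 583696/2025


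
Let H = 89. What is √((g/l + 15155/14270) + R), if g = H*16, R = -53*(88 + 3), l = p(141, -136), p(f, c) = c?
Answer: I*√11375472009882/48518 ≈ 69.516*I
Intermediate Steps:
l = -136
R = -4823 (R = -53*91 = -4823)
g = 1424 (g = 89*16 = 1424)
√((g/l + 15155/14270) + R) = √((1424/(-136) + 15155/14270) - 4823) = √((1424*(-1/136) + 15155*(1/14270)) - 4823) = √((-178/17 + 3031/2854) - 4823) = √(-456485/48518 - 4823) = √(-234458799/48518) = I*√11375472009882/48518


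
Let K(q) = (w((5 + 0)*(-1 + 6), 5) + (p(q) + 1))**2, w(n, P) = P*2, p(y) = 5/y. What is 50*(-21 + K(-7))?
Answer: 207750/49 ≈ 4239.8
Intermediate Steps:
w(n, P) = 2*P
K(q) = (11 + 5/q)**2 (K(q) = (2*5 + (5/q + 1))**2 = (10 + (1 + 5/q))**2 = (11 + 5/q)**2)
50*(-21 + K(-7)) = 50*(-21 + (5 + 11*(-7))**2/(-7)**2) = 50*(-21 + (5 - 77)**2/49) = 50*(-21 + (1/49)*(-72)**2) = 50*(-21 + (1/49)*5184) = 50*(-21 + 5184/49) = 50*(4155/49) = 207750/49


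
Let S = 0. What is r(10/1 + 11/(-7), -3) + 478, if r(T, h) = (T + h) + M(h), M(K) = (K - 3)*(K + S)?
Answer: 3510/7 ≈ 501.43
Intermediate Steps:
M(K) = K*(-3 + K) (M(K) = (K - 3)*(K + 0) = (-3 + K)*K = K*(-3 + K))
r(T, h) = T + h + h*(-3 + h) (r(T, h) = (T + h) + h*(-3 + h) = T + h + h*(-3 + h))
r(10/1 + 11/(-7), -3) + 478 = ((10/1 + 11/(-7)) + (-3)**2 - 2*(-3)) + 478 = ((10*1 + 11*(-1/7)) + 9 + 6) + 478 = ((10 - 11/7) + 9 + 6) + 478 = (59/7 + 9 + 6) + 478 = 164/7 + 478 = 3510/7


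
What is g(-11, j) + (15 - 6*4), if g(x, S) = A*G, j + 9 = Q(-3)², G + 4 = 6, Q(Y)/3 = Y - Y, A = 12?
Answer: 15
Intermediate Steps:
Q(Y) = 0 (Q(Y) = 3*(Y - Y) = 3*0 = 0)
G = 2 (G = -4 + 6 = 2)
j = -9 (j = -9 + 0² = -9 + 0 = -9)
g(x, S) = 24 (g(x, S) = 12*2 = 24)
g(-11, j) + (15 - 6*4) = 24 + (15 - 6*4) = 24 + (15 - 24) = 24 - 9 = 15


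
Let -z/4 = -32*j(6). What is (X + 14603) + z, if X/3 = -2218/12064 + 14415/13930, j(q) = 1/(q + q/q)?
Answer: 122877915305/8402576 ≈ 14624.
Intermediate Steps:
j(q) = 1/(1 + q) (j(q) = 1/(q + 1) = 1/(1 + q))
z = 128/7 (z = -(-128)/(1 + 6) = -(-128)/7 = -4*(-32/7) = 128/7 ≈ 18.286)
X = 21450873/8402576 (X = 3*(-2218/12064 + 14415/13930) = 3*(-2218*1/12064 + 14415*(1/13930)) = 3*(-1109/6032 + 2883/2786) = 3*(7150291/8402576) = 21450873/8402576 ≈ 2.5529)
(X + 14603) + z = (21450873/8402576 + 14603) + 128/7 = 122724268201/8402576 + 128/7 = 122877915305/8402576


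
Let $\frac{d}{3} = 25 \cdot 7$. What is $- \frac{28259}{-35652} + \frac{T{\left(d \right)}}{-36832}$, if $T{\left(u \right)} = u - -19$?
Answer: $\frac{31920025}{41035452} \approx 0.77786$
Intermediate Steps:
$d = 525$ ($d = 3 \cdot 25 \cdot 7 = 3 \cdot 175 = 525$)
$T{\left(u \right)} = 19 + u$ ($T{\left(u \right)} = u + 19 = 19 + u$)
$- \frac{28259}{-35652} + \frac{T{\left(d \right)}}{-36832} = - \frac{28259}{-35652} + \frac{19 + 525}{-36832} = \left(-28259\right) \left(- \frac{1}{35652}\right) + 544 \left(- \frac{1}{36832}\right) = \frac{28259}{35652} - \frac{17}{1151} = \frac{31920025}{41035452}$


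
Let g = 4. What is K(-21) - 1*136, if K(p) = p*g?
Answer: -220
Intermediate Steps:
K(p) = 4*p (K(p) = p*4 = 4*p)
K(-21) - 1*136 = 4*(-21) - 1*136 = -84 - 136 = -220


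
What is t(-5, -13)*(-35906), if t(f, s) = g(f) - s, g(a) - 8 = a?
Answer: -574496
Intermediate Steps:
g(a) = 8 + a
t(f, s) = 8 + f - s (t(f, s) = (8 + f) - s = 8 + f - s)
t(-5, -13)*(-35906) = (8 - 5 - 1*(-13))*(-35906) = (8 - 5 + 13)*(-35906) = 16*(-35906) = -574496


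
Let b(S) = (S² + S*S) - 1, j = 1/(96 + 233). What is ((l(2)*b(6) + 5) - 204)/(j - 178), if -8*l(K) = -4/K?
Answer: 238525/234244 ≈ 1.0183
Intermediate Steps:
j = 1/329 ≈ 0.0030395
b(S) = -1 + 2*S² (b(S) = (S² + S²) - 1 = 2*S² - 1 = -1 + 2*S²)
l(K) = 1/(2*K) (l(K) = -(-1)/(2*K) = 1/(2*K))
((l(2)*b(6) + 5) - 204)/(j - 178) = ((((½)/2)*(-1 + 2*6²) + 5) - 204)/(1/329 - 178) = ((((½)*(½))*(-1 + 2*36) + 5) - 204)/(-58561/329) = (((-1 + 72)/4 + 5) - 204)*(-329/58561) = (((¼)*71 + 5) - 204)*(-329/58561) = ((71/4 + 5) - 204)*(-329/58561) = (91/4 - 204)*(-329/58561) = -725/4*(-329/58561) = 238525/234244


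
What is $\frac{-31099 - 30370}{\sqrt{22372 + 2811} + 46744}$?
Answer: $- \frac{2873306936}{2184976353} + \frac{61469 \sqrt{25183}}{2184976353} \approx -1.3106$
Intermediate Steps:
$\frac{-31099 - 30370}{\sqrt{22372 + 2811} + 46744} = - \frac{61469}{\sqrt{25183} + 46744} = - \frac{61469}{46744 + \sqrt{25183}}$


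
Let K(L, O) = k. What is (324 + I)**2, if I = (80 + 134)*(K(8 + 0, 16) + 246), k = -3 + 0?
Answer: 2738010276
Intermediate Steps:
k = -3
K(L, O) = -3
I = 52002 (I = (80 + 134)*(-3 + 246) = 214*243 = 52002)
(324 + I)**2 = (324 + 52002)**2 = 52326**2 = 2738010276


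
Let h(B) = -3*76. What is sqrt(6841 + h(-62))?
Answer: sqrt(6613) ≈ 81.320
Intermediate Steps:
h(B) = -228
sqrt(6841 + h(-62)) = sqrt(6841 - 228) = sqrt(6613)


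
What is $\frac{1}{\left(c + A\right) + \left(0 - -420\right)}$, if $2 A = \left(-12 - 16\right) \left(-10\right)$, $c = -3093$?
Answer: $- \frac{1}{2533} \approx -0.00039479$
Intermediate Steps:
$A = 140$ ($A = \frac{\left(-12 - 16\right) \left(-10\right)}{2} = \frac{\left(-28\right) \left(-10\right)}{2} = \frac{1}{2} \cdot 280 = 140$)
$\frac{1}{\left(c + A\right) + \left(0 - -420\right)} = \frac{1}{\left(-3093 + 140\right) + \left(0 - -420\right)} = \frac{1}{-2953 + \left(0 + 420\right)} = \frac{1}{-2953 + 420} = \frac{1}{-2533} = - \frac{1}{2533}$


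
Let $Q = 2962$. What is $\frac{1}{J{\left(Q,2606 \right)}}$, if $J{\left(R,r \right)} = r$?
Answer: $\frac{1}{2606} \approx 0.00038373$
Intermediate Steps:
$\frac{1}{J{\left(Q,2606 \right)}} = \frac{1}{2606}$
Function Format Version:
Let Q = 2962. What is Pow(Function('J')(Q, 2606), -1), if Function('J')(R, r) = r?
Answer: Rational(1, 2606) ≈ 0.00038373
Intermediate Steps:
Pow(Function('J')(Q, 2606), -1) = Pow(2606, -1) = Rational(1, 2606)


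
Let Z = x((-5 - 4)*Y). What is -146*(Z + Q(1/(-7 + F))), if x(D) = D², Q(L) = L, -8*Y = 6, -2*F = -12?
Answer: -52049/8 ≈ -6506.1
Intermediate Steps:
F = 6 (F = -½*(-12) = 6)
Y = -¾ (Y = -⅛*6 = -¾ ≈ -0.75000)
Z = 729/16 (Z = ((-5 - 4)*(-¾))² = (-9*(-¾))² = (27/4)² = 729/16 ≈ 45.563)
-146*(Z + Q(1/(-7 + F))) = -146*(729/16 + 1/(-7 + 6)) = -146*(729/16 + 1/(-1)) = -146*(729/16 - 1) = -146*713/16 = -52049/8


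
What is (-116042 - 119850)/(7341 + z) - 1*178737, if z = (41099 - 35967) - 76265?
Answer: -2850438703/15948 ≈ -1.7873e+5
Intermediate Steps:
z = -71133 (z = 5132 - 76265 = -71133)
(-116042 - 119850)/(7341 + z) - 1*178737 = (-116042 - 119850)/(7341 - 71133) - 1*178737 = -235892/(-63792) - 178737 = -235892*(-1/63792) - 178737 = 58973/15948 - 178737 = -2850438703/15948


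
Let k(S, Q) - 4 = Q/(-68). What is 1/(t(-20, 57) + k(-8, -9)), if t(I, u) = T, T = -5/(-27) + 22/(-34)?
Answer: 1836/6739 ≈ 0.27244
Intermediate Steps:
T = -212/459 (T = -5*(-1/27) + 22*(-1/34) = 5/27 - 11/17 = -212/459 ≈ -0.46187)
t(I, u) = -212/459
k(S, Q) = 4 - Q/68 (k(S, Q) = 4 + Q/(-68) = 4 + Q*(-1/68) = 4 - Q/68)
1/(t(-20, 57) + k(-8, -9)) = 1/(-212/459 + (4 - 1/68*(-9))) = 1/(-212/459 + (4 + 9/68)) = 1/(-212/459 + 281/68) = 1/(6739/1836) = 1836/6739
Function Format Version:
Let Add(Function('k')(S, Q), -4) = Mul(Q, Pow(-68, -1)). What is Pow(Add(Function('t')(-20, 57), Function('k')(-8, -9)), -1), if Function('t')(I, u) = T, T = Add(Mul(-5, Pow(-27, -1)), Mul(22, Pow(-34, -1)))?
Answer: Rational(1836, 6739) ≈ 0.27244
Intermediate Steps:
T = Rational(-212, 459) (T = Add(Mul(-5, Rational(-1, 27)), Mul(22, Rational(-1, 34))) = Add(Rational(5, 27), Rational(-11, 17)) = Rational(-212, 459) ≈ -0.46187)
Function('t')(I, u) = Rational(-212, 459)
Function('k')(S, Q) = Add(4, Mul(Rational(-1, 68), Q)) (Function('k')(S, Q) = Add(4, Mul(Q, Pow(-68, -1))) = Add(4, Mul(Q, Rational(-1, 68))) = Add(4, Mul(Rational(-1, 68), Q)))
Pow(Add(Function('t')(-20, 57), Function('k')(-8, -9)), -1) = Pow(Add(Rational(-212, 459), Add(4, Mul(Rational(-1, 68), -9))), -1) = Pow(Add(Rational(-212, 459), Add(4, Rational(9, 68))), -1) = Pow(Add(Rational(-212, 459), Rational(281, 68)), -1) = Pow(Rational(6739, 1836), -1) = Rational(1836, 6739)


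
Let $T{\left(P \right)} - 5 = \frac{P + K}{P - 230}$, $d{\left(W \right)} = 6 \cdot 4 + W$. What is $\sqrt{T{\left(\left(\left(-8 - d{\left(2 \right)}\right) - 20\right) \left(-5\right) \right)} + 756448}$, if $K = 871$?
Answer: $\frac{\sqrt{302592610}}{20} \approx 869.76$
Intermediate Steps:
$d{\left(W \right)} = 24 + W$
$T{\left(P \right)} = 5 + \frac{871 + P}{-230 + P}$ ($T{\left(P \right)} = 5 + \frac{P + 871}{P - 230} = 5 + \frac{871 + P}{-230 + P}$)
$\sqrt{T{\left(\left(\left(-8 - d{\left(2 \right)}\right) - 20\right) \left(-5\right) \right)} + 756448} = \sqrt{\frac{3 \left(-93 + 2 \left(\left(-8 - \left(24 + 2\right)\right) - 20\right) \left(-5\right)\right)}{-230 + \left(\left(-8 - \left(24 + 2\right)\right) - 20\right) \left(-5\right)} + 756448} = \sqrt{\frac{3 \left(-93 + 2 \left(\left(-8 - 26\right) - 20\right) \left(-5\right)\right)}{-230 + \left(\left(-8 - 26\right) - 20\right) \left(-5\right)} + 756448} = \sqrt{\frac{3 \left(-93 + 2 \left(-34 - 20\right) \left(-5\right)\right)}{-230 + \left(-34 - 20\right) \left(-5\right)} + 756448} = \sqrt{\frac{3 \left(-93 + 2 \left(\left(-54\right) \left(-5\right)\right)\right)}{-230 - -270} + 756448} = \sqrt{\frac{3 \left(-93 + 2 \cdot 270\right)}{-230 + 270} + 756448} = \sqrt{\frac{3 \left(-93 + 540\right)}{40} + 756448} = \sqrt{3 \cdot \frac{1}{40} \cdot 447 + 756448} = \sqrt{\frac{1341}{40} + 756448} = \sqrt{\frac{30259261}{40}} = \frac{\sqrt{302592610}}{20}$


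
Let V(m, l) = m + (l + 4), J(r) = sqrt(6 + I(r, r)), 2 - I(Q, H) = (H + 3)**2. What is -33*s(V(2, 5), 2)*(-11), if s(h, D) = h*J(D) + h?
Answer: 3993 + 3993*I*sqrt(17) ≈ 3993.0 + 16464.0*I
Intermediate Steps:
I(Q, H) = 2 - (3 + H)**2 (I(Q, H) = 2 - (H + 3)**2 = 2 - (3 + H)**2)
J(r) = sqrt(8 - (3 + r)**2) (J(r) = sqrt(6 + (2 - (3 + r)**2)) = sqrt(8 - (3 + r)**2))
V(m, l) = 4 + l + m (V(m, l) = m + (4 + l) = 4 + l + m)
s(h, D) = h + h*sqrt(8 - (3 + D)**2) (s(h, D) = h*sqrt(8 - (3 + D)**2) + h = h + h*sqrt(8 - (3 + D)**2))
-33*s(V(2, 5), 2)*(-11) = -33*(4 + 5 + 2)*(1 + sqrt(8 - (3 + 2)**2))*(-11) = -363*(1 + sqrt(8 - 1*5**2))*(-11) = -363*(1 + sqrt(8 - 1*25))*(-11) = -363*(1 + sqrt(8 - 25))*(-11) = -363*(1 + sqrt(-17))*(-11) = -363*(1 + I*sqrt(17))*(-11) = -33*(11 + 11*I*sqrt(17))*(-11) = (-363 - 363*I*sqrt(17))*(-11) = 3993 + 3993*I*sqrt(17)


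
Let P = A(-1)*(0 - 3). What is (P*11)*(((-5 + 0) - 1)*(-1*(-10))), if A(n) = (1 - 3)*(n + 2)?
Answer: -3960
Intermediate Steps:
A(n) = -4 - 2*n (A(n) = -2*(2 + n) = -4 - 2*n)
P = 6 (P = (-4 - 2*(-1))*(0 - 3) = (-4 + 2)*(-3) = -2*(-3) = 6)
(P*11)*(((-5 + 0) - 1)*(-1*(-10))) = (6*11)*(((-5 + 0) - 1)*(-1*(-10))) = 66*((-5 - 1)*10) = 66*(-6*10) = 66*(-60) = -3960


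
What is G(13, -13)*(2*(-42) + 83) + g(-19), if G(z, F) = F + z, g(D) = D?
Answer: -19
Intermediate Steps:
G(13, -13)*(2*(-42) + 83) + g(-19) = (-13 + 13)*(2*(-42) + 83) - 19 = 0*(-84 + 83) - 19 = 0*(-1) - 19 = 0 - 19 = -19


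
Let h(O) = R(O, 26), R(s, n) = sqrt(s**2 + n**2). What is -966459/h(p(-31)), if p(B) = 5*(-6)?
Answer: -966459*sqrt(394)/788 ≈ -24345.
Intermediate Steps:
p(B) = -30
R(s, n) = sqrt(n**2 + s**2)
h(O) = sqrt(676 + O**2) (h(O) = sqrt(26**2 + O**2) = sqrt(676 + O**2))
-966459/h(p(-31)) = -966459/sqrt(676 + (-30)**2) = -966459/sqrt(676 + 900) = -966459*sqrt(394)/788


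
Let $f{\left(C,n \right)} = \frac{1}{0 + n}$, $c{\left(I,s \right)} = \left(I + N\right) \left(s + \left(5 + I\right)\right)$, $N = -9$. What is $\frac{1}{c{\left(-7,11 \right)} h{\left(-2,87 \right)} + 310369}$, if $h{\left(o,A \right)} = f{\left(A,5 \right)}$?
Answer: $\frac{5}{1551701} \approx 3.2223 \cdot 10^{-6}$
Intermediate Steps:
$c{\left(I,s \right)} = \left(-9 + I\right) \left(5 + I + s\right)$ ($c{\left(I,s \right)} = \left(I - 9\right) \left(s + \left(5 + I\right)\right) = \left(-9 + I\right) \left(5 + I + s\right)$)
$f{\left(C,n \right)} = \frac{1}{n}$
$h{\left(o,A \right)} = \frac{1}{5}$
$\frac{1}{c{\left(-7,11 \right)} h{\left(-2,87 \right)} + 310369} = \frac{1}{\left(-45 + \left(-7\right)^{2} - 99 - -28 - 77\right) \frac{1}{5} + 310369} = \frac{1}{\left(-45 + 49 - 99 + 28 - 77\right) \frac{1}{5} + 310369} = \frac{1}{\left(-144\right) \frac{1}{5} + 310369} = \frac{1}{- \frac{144}{5} + 310369} = \frac{1}{\frac{1551701}{5}} = \frac{5}{1551701}$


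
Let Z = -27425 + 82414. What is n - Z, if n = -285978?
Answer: -340967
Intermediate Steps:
Z = 54989
n - Z = -285978 - 1*54989 = -285978 - 54989 = -340967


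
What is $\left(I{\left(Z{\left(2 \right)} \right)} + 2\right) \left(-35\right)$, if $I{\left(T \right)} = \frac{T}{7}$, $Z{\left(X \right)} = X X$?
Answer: $-90$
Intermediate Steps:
$Z{\left(X \right)} = X^{2}$
$I{\left(T \right)} = \frac{T}{7}$ ($I{\left(T \right)} = T \frac{1}{7} = \frac{T}{7}$)
$\left(I{\left(Z{\left(2 \right)} \right)} + 2\right) \left(-35\right) = \left(\frac{2^{2}}{7} + 2\right) \left(-35\right) = \left(\frac{1}{7} \cdot 4 + 2\right) \left(-35\right) = \left(\frac{4}{7} + 2\right) \left(-35\right) = \frac{18}{7} \left(-35\right) = -90$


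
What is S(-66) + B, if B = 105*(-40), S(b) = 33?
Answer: -4167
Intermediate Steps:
B = -4200
S(-66) + B = 33 - 4200 = -4167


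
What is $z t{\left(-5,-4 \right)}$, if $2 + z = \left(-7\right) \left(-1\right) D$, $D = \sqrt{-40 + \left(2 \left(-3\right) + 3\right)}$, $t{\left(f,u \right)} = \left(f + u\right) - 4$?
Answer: $26 - 91 i \sqrt{43} \approx 26.0 - 596.73 i$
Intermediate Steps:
$t{\left(f,u \right)} = -4 + f + u$
$D = i \sqrt{43}$ ($D = \sqrt{-40 + \left(-6 + 3\right)} = \sqrt{-40 - 3} = \sqrt{-43} = i \sqrt{43} \approx 6.5574 i$)
$z = -2 + 7 i \sqrt{43}$ ($z = -2 + \left(-7\right) \left(-1\right) i \sqrt{43} = -2 + 7 i \sqrt{43} \approx -2.0 + 45.902 i$)
$z t{\left(-5,-4 \right)} = \left(-2 + 7 i \sqrt{43}\right) \left(-4 - 5 - 4\right) = \left(-2 + 7 i \sqrt{43}\right) \left(-13\right) = 26 - 91 i \sqrt{43}$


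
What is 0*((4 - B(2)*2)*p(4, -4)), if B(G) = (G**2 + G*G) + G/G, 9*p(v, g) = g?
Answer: 0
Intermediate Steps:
p(v, g) = g/9
B(G) = 1 + 2*G**2 (B(G) = (G**2 + G**2) + 1 = 2*G**2 + 1 = 1 + 2*G**2)
0*((4 - B(2)*2)*p(4, -4)) = 0*((4 - (1 + 2*2**2)*2)*((1/9)*(-4))) = 0*((4 - (1 + 2*4)*2)*(-4/9)) = 0*((4 - (1 + 8)*2)*(-4/9)) = 0*((4 - 9*2)*(-4/9)) = 0*((4 - 1*18)*(-4/9)) = 0*((4 - 18)*(-4/9)) = 0*(-14*(-4/9)) = 0*(56/9) = 0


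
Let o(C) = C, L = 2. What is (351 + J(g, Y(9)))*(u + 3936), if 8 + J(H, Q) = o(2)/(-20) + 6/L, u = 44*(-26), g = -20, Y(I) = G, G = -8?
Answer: 4828764/5 ≈ 9.6575e+5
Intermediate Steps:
Y(I) = -8
u = -1144
J(H, Q) = -51/10 (J(H, Q) = -8 + (2/(-20) + 6/2) = -8 + (2*(-1/20) + 6*(½)) = -8 + (-⅒ + 3) = -8 + 29/10 = -51/10)
(351 + J(g, Y(9)))*(u + 3936) = (351 - 51/10)*(-1144 + 3936) = (3459/10)*2792 = 4828764/5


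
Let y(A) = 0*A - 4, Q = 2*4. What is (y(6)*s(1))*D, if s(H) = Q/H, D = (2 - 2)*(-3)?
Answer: 0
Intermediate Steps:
Q = 8
D = 0 (D = 0*(-3) = 0)
y(A) = -4 (y(A) = 0 - 4 = -4)
s(H) = 8/H
(y(6)*s(1))*D = -32/1*0 = -32*0 = 0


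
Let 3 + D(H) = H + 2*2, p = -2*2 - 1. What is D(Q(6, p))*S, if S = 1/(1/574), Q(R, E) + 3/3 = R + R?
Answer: 6888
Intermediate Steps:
p = -5 (p = -4 - 1 = -5)
Q(R, E) = -1 + 2*R (Q(R, E) = -1 + (R + R) = -1 + 2*R)
D(H) = 1 + H (D(H) = -3 + (H + 2*2) = -3 + (H + 4) = -3 + (4 + H) = 1 + H)
S = 574 (S = 1/(1/574) = 574)
D(Q(6, p))*S = (1 + (-1 + 2*6))*574 = (1 + (-1 + 12))*574 = (1 + 11)*574 = 12*574 = 6888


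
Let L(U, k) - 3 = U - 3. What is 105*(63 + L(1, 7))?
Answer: 6720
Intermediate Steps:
L(U, k) = U (L(U, k) = 3 + (U - 3) = 3 + (-3 + U) = U)
105*(63 + L(1, 7)) = 105*(63 + 1) = 105*64 = 6720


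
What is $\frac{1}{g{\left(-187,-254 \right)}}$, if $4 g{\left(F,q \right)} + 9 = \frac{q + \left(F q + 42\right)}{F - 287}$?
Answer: $- \frac{79}{2148} \approx -0.036778$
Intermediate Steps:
$g{\left(F,q \right)} = - \frac{9}{4} + \frac{42 + q + F q}{4 \left(-287 + F\right)}$ ($g{\left(F,q \right)} = - \frac{9}{4} + \frac{\left(q + \left(F q + 42\right)\right) \frac{1}{F - 287}}{4} = - \frac{9}{4} + \frac{\left(q + \left(42 + F q\right)\right) \frac{1}{-287 + F}}{4} = - \frac{9}{4} + \frac{\left(42 + q + F q\right) \frac{1}{-287 + F}}{4} = - \frac{9}{4} + \frac{\frac{1}{-287 + F} \left(42 + q + F q\right)}{4} = - \frac{9}{4} + \frac{42 + q + F q}{4 \left(-287 + F\right)}$)
$\frac{1}{g{\left(-187,-254 \right)}} = \frac{1}{\frac{1}{4} \frac{1}{-287 - 187} \left(2625 - 254 - -1683 - -47498\right)} = \frac{1}{\frac{1}{4} \frac{1}{-474} \left(2625 - 254 + 1683 + 47498\right)} = \frac{1}{\frac{1}{4} \left(- \frac{1}{474}\right) 51552} = \frac{1}{- \frac{2148}{79}} = - \frac{79}{2148}$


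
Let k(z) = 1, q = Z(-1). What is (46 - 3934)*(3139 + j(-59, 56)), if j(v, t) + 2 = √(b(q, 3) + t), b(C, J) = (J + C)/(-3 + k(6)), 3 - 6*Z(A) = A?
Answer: -12196656 - 3240*√78 ≈ -1.2225e+7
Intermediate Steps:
Z(A) = ½ - A/6
q = ⅔ (q = ½ - ⅙*(-1) = ½ + ⅙ = ⅔ ≈ 0.66667)
b(C, J) = -C/2 - J/2 (b(C, J) = (J + C)/(-3 + 1) = (C + J)/(-2) = (C + J)*(-½) = -C/2 - J/2)
j(v, t) = -2 + √(-11/6 + t) (j(v, t) = -2 + √((-½*⅔ - ½*3) + t) = -2 + √((-⅓ - 3/2) + t) = -2 + √(-11/6 + t))
(46 - 3934)*(3139 + j(-59, 56)) = (46 - 3934)*(3139 + (-2 + √(-66 + 36*56)/6)) = -3888*(3139 + (-2 + √(-66 + 2016)/6)) = -3888*(3139 + (-2 + √1950/6)) = -3888*(3139 + (-2 + (5*√78)/6)) = -3888*(3139 + (-2 + 5*√78/6)) = -3888*(3137 + 5*√78/6) = -12196656 - 3240*√78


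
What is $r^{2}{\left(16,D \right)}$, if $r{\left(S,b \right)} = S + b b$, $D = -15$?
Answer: $58081$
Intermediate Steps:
$r{\left(S,b \right)} = S + b^{2}$
$r^{2}{\left(16,D \right)} = \left(16 + \left(-15\right)^{2}\right)^{2} = \left(16 + 225\right)^{2} = 241^{2} = 58081$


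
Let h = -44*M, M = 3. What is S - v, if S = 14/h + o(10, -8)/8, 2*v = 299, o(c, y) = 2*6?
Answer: -9775/66 ≈ -148.11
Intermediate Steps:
h = -132 (h = -44*3 = -132)
o(c, y) = 12
v = 299/2 (v = (½)*299 = 299/2 ≈ 149.50)
S = 46/33 (S = 14/(-132) + 12/8 = 14*(-1/132) + 12*(⅛) = -7/66 + 3/2 = 46/33 ≈ 1.3939)
S - v = 46/33 - 1*299/2 = 46/33 - 299/2 = -9775/66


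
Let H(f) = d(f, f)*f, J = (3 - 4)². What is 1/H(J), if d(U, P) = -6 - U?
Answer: -⅐ ≈ -0.14286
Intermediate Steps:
J = 1 (J = (-1)² = 1)
H(f) = f*(-6 - f) (H(f) = (-6 - f)*f = f*(-6 - f))
1/H(J) = 1/(-1*1*(6 + 1)) = 1/(-1*1*7) = 1/(-7) = -⅐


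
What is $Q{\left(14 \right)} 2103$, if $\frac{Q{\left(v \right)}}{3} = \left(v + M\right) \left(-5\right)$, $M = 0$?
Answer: $-441630$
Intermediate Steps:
$Q{\left(v \right)} = - 15 v$ ($Q{\left(v \right)} = 3 \left(v + 0\right) \left(-5\right) = 3 v \left(-5\right) = 3 \left(- 5 v\right) = - 15 v$)
$Q{\left(14 \right)} 2103 = \left(-15\right) 14 \cdot 2103 = \left(-210\right) 2103 = -441630$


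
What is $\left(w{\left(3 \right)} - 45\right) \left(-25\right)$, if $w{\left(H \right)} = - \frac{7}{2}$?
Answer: $\frac{2425}{2} \approx 1212.5$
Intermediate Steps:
$w{\left(H \right)} = - \frac{7}{2}$ ($w{\left(H \right)} = \left(-7\right) \frac{1}{2} = - \frac{7}{2}$)
$\left(w{\left(3 \right)} - 45\right) \left(-25\right) = \left(- \frac{7}{2} - 45\right) \left(-25\right) = \left(- \frac{97}{2}\right) \left(-25\right) = \frac{2425}{2}$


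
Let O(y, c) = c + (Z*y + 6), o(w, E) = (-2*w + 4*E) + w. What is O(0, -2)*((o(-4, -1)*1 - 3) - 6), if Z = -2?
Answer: -36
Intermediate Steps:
o(w, E) = -w + 4*E
O(y, c) = 6 + c - 2*y (O(y, c) = c + (-2*y + 6) = c + (6 - 2*y) = 6 + c - 2*y)
O(0, -2)*((o(-4, -1)*1 - 3) - 6) = (6 - 2 - 2*0)*(((-1*(-4) + 4*(-1))*1 - 3) - 6) = (6 - 2 + 0)*(((4 - 4)*1 - 3) - 6) = 4*((0*1 - 3) - 6) = 4*((0 - 3) - 6) = 4*(-3 - 6) = 4*(-9) = -36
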